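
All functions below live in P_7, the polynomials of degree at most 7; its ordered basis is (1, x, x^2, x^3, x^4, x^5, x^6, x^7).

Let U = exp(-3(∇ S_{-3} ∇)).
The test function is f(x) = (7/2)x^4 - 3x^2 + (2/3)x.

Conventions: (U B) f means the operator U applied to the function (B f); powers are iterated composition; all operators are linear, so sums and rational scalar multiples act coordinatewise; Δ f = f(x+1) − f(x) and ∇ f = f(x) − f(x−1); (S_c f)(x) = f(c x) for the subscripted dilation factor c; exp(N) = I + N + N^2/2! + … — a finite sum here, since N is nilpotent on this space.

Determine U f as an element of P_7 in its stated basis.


order-1 term: 3402x^2 - 2268x + 639
order-2 term: 30618
the series for exp(-3(∇ S_{-3} ∇)) f terminates at order 2
exp(-3(∇ S_{-3} ∇)) f = (7/2)x^4 + 3399x^2 - (6802/3)x + 31257

g(x) = (7/2)x^4 + 3399x^2 - (6802/3)x + 31257


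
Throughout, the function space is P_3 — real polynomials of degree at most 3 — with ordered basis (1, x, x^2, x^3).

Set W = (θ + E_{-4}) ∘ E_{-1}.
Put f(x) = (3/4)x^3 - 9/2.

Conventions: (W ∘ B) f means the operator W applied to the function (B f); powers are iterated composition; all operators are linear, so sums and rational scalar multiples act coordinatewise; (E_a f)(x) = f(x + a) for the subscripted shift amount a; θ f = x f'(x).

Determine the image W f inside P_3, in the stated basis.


the result is g(x) = 3x^3 - (63/4)x^2 + (117/2)x - 393/4

E_{-1} f = (3/4)x^3 - (9/4)x^2 + (9/4)x - 21/4
θ E_{-1} f = (9/4)x^3 - (9/2)x^2 + (9/4)x
E_{-4} E_{-1} f = (3/4)x^3 - (45/4)x^2 + (225/4)x - 393/4
(θ + E_{-4}) E_{-1} f = 3x^3 - (63/4)x^2 + (117/2)x - 393/4


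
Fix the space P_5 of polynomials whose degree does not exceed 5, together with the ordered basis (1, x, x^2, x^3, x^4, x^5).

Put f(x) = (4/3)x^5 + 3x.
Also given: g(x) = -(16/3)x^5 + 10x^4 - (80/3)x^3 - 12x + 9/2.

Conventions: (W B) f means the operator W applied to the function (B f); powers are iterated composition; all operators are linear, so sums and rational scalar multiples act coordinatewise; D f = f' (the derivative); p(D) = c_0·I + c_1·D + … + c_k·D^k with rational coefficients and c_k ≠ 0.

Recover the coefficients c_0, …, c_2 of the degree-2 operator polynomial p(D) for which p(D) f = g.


p(D) = -4·I + (3/2)·D − D^2, i.e. c_0 = -4, c_1 = 3/2, c_2 = -1

D^0 f = (4/3)x^5 + 3x
D^1 f = (20/3)x^4 + 3
D^2 f = (80/3)x^3
matching coefficients of g against c_0 f + c_1 Df + … from the top degree down determines the c_i
solution: c_0 = -4, c_1 = 3/2, c_2 = -1


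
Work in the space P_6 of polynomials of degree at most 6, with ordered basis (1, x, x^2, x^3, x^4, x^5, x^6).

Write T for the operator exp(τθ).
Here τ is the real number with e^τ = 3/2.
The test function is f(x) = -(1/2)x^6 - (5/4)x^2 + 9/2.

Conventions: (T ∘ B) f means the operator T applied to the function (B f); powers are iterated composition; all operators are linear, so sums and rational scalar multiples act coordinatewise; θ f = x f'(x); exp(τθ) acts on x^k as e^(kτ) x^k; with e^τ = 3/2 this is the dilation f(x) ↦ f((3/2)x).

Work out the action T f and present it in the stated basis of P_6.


exp(τθ) x^k = e^(kτ) x^k; with e^τ = 3/2 this sends x^k to (3/2)^k x^k
x^2 ↦ 9/4 x^2
x^6 ↦ 729/64 x^6
applying this coordinatewise to f: exp(τθ) f = -(729/128)x^6 - (45/16)x^2 + 9/2

the result is g(x) = -(729/128)x^6 - (45/16)x^2 + 9/2


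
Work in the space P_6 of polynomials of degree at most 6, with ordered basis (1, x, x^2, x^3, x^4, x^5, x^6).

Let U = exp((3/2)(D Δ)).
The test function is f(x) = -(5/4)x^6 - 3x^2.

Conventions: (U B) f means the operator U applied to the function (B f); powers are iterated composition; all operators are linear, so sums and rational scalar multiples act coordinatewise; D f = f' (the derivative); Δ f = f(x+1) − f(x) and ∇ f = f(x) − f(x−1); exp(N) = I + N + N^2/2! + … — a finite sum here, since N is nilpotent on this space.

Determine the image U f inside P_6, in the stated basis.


the image equals g(x) = -(5/4)x^6 - (225/4)x^4 - (225/2)x^3 - (2487/4)x^2 - (4275/4)x - 8937/8

order-1 term: -(225/4)x^4 - (225/2)x^3 - (225/2)x^2 - (225/4)x - 81/4
order-2 term: -(2025/4)x^2 - (2025/2)x - 4725/8
order-3 term: -2025/4
the series for exp((3/2)(D Δ)) f terminates at order 3
exp((3/2)(D Δ)) f = -(5/4)x^6 - (225/4)x^4 - (225/2)x^3 - (2487/4)x^2 - (4275/4)x - 8937/8


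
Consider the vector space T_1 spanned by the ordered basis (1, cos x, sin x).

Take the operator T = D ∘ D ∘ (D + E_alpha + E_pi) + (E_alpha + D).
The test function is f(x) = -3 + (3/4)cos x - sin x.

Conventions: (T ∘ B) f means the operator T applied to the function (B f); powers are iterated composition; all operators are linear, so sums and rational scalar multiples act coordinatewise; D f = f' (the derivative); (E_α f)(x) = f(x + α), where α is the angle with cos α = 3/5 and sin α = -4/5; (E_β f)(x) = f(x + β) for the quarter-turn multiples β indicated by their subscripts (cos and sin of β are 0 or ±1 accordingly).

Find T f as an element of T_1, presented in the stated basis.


the image equals g(x) = -3 + (3/4)cos x - sin x

D f = -cos x - (3/4)sin x
E_alpha f = -3 + (5/4)cos x
E_pi f = -3 - (3/4)cos x + sin x
(D + E_alpha + E_pi) f = -6 - (1/2)cos x + (1/4)sin x
D (D + E_alpha + E_pi) f = (1/4)cos x + (1/2)sin x
D D (D + E_alpha + E_pi) f = (1/2)cos x - (1/4)sin x
E_alpha f = -3 + (5/4)cos x
D f = -cos x - (3/4)sin x
(E_alpha + D) f = -3 + (1/4)cos x - (3/4)sin x
(D ∘ D ∘ (D + E_alpha + E_pi) + (E_alpha + D)) f = -3 + (3/4)cos x - sin x


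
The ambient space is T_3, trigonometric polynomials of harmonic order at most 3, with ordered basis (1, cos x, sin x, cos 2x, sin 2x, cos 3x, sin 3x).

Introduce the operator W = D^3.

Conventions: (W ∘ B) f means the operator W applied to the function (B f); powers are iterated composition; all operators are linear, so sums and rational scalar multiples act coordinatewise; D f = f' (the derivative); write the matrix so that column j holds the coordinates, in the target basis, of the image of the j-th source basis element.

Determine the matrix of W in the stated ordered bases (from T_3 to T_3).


image of 1: 0
image of cos x: sin x
image of sin x: -cos x
image of cos 2x: 8sin 2x
image of sin 2x: -8cos 2x
image of cos 3x: 27sin 3x
image of sin 3x: -27cos 3x
each image's coordinates form column j of the matrix

the matrix is [[0, 0, 0, 0, 0, 0, 0]; [0, 0, -1, 0, 0, 0, 0]; [0, 1, 0, 0, 0, 0, 0]; [0, 0, 0, 0, -8, 0, 0]; [0, 0, 0, 8, 0, 0, 0]; [0, 0, 0, 0, 0, 0, -27]; [0, 0, 0, 0, 0, 27, 0]] (rows listed top to bottom)


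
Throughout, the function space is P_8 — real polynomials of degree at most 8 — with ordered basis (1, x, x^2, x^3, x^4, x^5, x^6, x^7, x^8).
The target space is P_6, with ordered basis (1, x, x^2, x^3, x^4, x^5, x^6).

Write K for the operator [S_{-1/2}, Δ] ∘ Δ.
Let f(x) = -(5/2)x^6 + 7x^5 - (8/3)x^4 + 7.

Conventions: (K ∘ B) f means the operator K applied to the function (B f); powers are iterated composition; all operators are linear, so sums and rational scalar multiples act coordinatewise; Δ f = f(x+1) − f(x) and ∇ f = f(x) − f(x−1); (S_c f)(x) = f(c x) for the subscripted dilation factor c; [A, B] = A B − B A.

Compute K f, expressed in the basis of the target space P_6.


Δ f = -15x^5 - (5/2)x^4 + (28/3)x^3 + (33/2)x^2 + (28/3)x + 11/6
Δ Δ f = -75x^4 - 160x^3 - 137x^2 - 24x + 53/3
S_{-1/2} Δ Δ f = -(75/16)x^4 + 20x^3 - (137/4)x^2 + 12x + 53/3
S_{-1/2} Δ f = (15/32)x^5 - (5/32)x^4 - (7/6)x^3 + (33/8)x^2 - (14/3)x + 11/6
Δ S_{-1/2} Δ f = (75/32)x^4 + (65/16)x^3 + (1/4)x^2 + (207/32)x - 67/48
[S_{-1/2}, Δ] Δ f = -(225/32)x^4 + (255/16)x^3 - (69/2)x^2 + (177/32)x + 305/16

the image equals g(x) = -(225/32)x^4 + (255/16)x^3 - (69/2)x^2 + (177/32)x + 305/16


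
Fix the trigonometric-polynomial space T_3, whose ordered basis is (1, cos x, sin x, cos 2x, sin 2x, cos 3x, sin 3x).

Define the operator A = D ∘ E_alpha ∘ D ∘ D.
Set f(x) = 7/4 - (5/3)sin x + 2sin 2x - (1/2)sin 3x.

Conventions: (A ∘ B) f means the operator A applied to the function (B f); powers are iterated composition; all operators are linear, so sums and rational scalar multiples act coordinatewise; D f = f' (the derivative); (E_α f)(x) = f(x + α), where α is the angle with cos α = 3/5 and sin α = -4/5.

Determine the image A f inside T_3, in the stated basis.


D f = -(5/3)cos x + 4cos 2x - (3/2)cos 3x
D D f = (5/3)sin x - 8sin 2x + (9/2)sin 3x
E_alpha D D f = -(4/3)cos x + sin x + (192/25)cos 2x + (56/25)sin 2x - (198/125)cos 3x - (1053/250)sin 3x
D E_alpha D D f = cos x + (4/3)sin x + (112/25)cos 2x - (384/25)sin 2x - (3159/250)cos 3x + (594/125)sin 3x

the image equals g(x) = cos x + (4/3)sin x + (112/25)cos 2x - (384/25)sin 2x - (3159/250)cos 3x + (594/125)sin 3x


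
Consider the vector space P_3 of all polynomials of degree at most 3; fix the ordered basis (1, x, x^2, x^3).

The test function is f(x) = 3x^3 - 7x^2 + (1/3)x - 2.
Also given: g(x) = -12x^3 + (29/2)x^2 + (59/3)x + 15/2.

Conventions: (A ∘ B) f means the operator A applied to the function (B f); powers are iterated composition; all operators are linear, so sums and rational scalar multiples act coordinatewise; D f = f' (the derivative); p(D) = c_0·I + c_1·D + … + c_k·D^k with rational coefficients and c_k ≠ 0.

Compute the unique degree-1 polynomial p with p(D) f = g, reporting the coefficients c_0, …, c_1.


D^0 f = 3x^3 - 7x^2 + (1/3)x - 2
D^1 f = 9x^2 - 14x + 1/3
matching coefficients of g against c_0 f + c_1 Df + … from the top degree down determines the c_i
solution: c_0 = -4, c_1 = -3/2

c_0 = -4, c_1 = -3/2


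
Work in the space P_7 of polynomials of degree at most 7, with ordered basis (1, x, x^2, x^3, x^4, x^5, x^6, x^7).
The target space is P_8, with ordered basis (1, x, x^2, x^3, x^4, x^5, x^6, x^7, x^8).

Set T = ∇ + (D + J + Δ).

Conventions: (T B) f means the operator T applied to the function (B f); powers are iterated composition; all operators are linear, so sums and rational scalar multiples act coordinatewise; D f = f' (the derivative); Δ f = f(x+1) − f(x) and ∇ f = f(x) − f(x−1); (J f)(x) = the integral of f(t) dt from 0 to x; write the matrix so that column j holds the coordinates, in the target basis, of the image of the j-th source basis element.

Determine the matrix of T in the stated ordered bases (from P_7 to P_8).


the matrix is [[0, 3, 0, 2, 0, 2, 0, 2]; [1, 0, 6, 0, 8, 0, 12, 0]; [0, 1/2, 0, 9, 0, 20, 0, 42]; [0, 0, 1/3, 0, 12, 0, 40, 0]; [0, 0, 0, 1/4, 0, 15, 0, 70]; [0, 0, 0, 0, 1/5, 0, 18, 0]; [0, 0, 0, 0, 0, 1/6, 0, 21]; [0, 0, 0, 0, 0, 0, 1/7, 0]; [0, 0, 0, 0, 0, 0, 0, 1/8]] (rows listed top to bottom)

image of 1: x
image of x: (1/2)x^2 + 3
image of x^2: (1/3)x^3 + 6x
image of x^3: (1/4)x^4 + 9x^2 + 2
image of x^4: (1/5)x^5 + 12x^3 + 8x
image of x^5: (1/6)x^6 + 15x^4 + 20x^2 + 2
image of x^6: (1/7)x^7 + 18x^5 + 40x^3 + 12x
image of x^7: (1/8)x^8 + 21x^6 + 70x^4 + 42x^2 + 2
each image's coordinates form column j of the matrix


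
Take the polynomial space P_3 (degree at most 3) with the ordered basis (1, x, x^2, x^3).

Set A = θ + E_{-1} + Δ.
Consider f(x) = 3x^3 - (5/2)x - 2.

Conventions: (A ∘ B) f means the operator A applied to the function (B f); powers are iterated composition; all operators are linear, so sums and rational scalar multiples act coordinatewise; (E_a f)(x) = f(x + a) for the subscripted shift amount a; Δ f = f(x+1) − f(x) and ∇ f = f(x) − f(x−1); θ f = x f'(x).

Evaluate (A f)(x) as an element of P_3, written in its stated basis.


g(x) = 12x^3 + 13x - 2

θ f = 9x^3 - (5/2)x
E_{-1} f = 3x^3 - 9x^2 + (13/2)x - 5/2
Δ f = 9x^2 + 9x + 1/2
(θ + E_{-1} + Δ) f = 12x^3 + 13x - 2


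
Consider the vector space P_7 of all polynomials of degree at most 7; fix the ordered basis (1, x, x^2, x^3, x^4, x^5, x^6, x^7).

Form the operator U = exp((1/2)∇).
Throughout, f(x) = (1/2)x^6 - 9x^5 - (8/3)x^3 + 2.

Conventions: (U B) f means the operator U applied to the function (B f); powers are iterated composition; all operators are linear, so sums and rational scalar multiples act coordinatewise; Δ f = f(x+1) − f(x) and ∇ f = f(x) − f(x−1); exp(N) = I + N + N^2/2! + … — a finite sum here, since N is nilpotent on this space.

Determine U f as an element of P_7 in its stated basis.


order-1 term: (3/2)x^5 - (105/4)x^4 + 50x^3 - (211/4)x^2 + 28x - 73/12
order-2 term: (15/8)x^4 - 30x^3 + (645/8)x^2 - 92x + 317/8
order-3 term: (5/4)x^3 - (135/8)x^2 + (345/8)x - 409/12
order-4 term: (15/32)x^2 - (75/16)x + 245/32
order-5 term: (3/32)x - 33/64
order-6 term: 1/128
the series for exp((1/2)∇) f terminates at order 6
exp((1/2)∇) f = (1/2)x^6 - (15/2)x^5 - (195/8)x^4 + (223/12)x^3 + (367/32)x^2 - (815/32)x + 3305/384

the result is g(x) = (1/2)x^6 - (15/2)x^5 - (195/8)x^4 + (223/12)x^3 + (367/32)x^2 - (815/32)x + 3305/384


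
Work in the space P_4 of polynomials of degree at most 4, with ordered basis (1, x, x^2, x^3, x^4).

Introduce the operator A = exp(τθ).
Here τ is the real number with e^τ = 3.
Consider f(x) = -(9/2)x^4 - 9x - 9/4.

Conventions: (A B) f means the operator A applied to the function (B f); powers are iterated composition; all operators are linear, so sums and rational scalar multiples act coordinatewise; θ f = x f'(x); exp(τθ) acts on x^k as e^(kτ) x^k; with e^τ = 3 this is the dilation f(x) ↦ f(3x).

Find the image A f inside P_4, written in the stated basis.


exp(τθ) x^k = e^(kτ) x^k; with e^τ = 3 this sends x^k to 3^k x^k
x ↦ 3 x
x^4 ↦ 81 x^4
applying this coordinatewise to f: exp(τθ) f = -(729/2)x^4 - 27x - 9/4

the image equals g(x) = -(729/2)x^4 - 27x - 9/4


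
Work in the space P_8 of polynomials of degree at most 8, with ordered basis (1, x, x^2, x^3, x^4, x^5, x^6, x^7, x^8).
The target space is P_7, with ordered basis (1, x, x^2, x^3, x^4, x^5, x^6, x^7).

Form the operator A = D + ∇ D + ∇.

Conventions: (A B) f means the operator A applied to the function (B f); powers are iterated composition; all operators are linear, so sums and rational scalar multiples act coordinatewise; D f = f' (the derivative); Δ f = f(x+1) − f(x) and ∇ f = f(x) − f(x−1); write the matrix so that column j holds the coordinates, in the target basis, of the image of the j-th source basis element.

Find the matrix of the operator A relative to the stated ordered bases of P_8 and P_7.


image of 1: 0
image of x: 2
image of x^2: 4x + 1
image of x^3: 6x^2 + 3x - 2
image of x^4: 8x^3 + 6x^2 - 8x + 3
image of x^5: 10x^4 + 10x^3 - 20x^2 + 15x - 4
image of x^6: 12x^5 + 15x^4 - 40x^3 + 45x^2 - 24x + 5
image of x^7: 14x^6 + 21x^5 - 70x^4 + 105x^3 - 84x^2 + 35x - 6
image of x^8: 16x^7 + 28x^6 - 112x^5 + 210x^4 - 224x^3 + 140x^2 - 48x + 7
each image's coordinates form column j of the matrix

the matrix is [[0, 2, 1, -2, 3, -4, 5, -6, 7]; [0, 0, 4, 3, -8, 15, -24, 35, -48]; [0, 0, 0, 6, 6, -20, 45, -84, 140]; [0, 0, 0, 0, 8, 10, -40, 105, -224]; [0, 0, 0, 0, 0, 10, 15, -70, 210]; [0, 0, 0, 0, 0, 0, 12, 21, -112]; [0, 0, 0, 0, 0, 0, 0, 14, 28]; [0, 0, 0, 0, 0, 0, 0, 0, 16]] (rows listed top to bottom)


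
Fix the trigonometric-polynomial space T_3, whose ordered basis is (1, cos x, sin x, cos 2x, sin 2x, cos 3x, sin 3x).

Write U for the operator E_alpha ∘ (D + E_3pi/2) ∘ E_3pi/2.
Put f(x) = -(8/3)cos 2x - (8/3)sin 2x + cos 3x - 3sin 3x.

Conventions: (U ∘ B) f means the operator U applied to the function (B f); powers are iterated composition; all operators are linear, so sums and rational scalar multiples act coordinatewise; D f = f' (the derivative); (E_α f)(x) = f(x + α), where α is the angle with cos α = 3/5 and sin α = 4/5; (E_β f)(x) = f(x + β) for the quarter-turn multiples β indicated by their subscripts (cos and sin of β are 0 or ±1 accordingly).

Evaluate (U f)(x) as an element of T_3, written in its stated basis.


g(x) = -(632/75)cos 2x - (8/25)sin 2x + (996/125)cos 3x - (1228/125)sin 3x

E_3pi/2 f = (8/3)cos 2x + (8/3)sin 2x - 3cos 3x - sin 3x
D E_3pi/2 f = (16/3)cos 2x - (16/3)sin 2x - 3cos 3x + 9sin 3x
E_3pi/2 E_3pi/2 f = -(8/3)cos 2x - (8/3)sin 2x - cos 3x + 3sin 3x
(D + E_3pi/2) E_3pi/2 f = (8/3)cos 2x - 8sin 2x - 4cos 3x + 12sin 3x
E_alpha (D + E_3pi/2) E_3pi/2 f = -(632/75)cos 2x - (8/25)sin 2x + (996/125)cos 3x - (1228/125)sin 3x


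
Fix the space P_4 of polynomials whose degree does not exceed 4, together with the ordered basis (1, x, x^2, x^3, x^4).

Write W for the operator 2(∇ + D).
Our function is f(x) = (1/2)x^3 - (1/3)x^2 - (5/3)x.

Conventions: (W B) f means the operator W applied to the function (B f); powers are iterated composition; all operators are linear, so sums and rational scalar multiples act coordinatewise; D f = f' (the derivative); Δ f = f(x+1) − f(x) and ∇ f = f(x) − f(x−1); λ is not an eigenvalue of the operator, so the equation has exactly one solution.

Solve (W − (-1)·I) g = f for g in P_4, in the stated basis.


write g with unknown coordinates in the stated basis and equate coefficients in (W − (-1)·I) g = f
solving from the highest basis element down gives g = (1/2)x^3 - (19/3)x^2 + 52x - 665/3
check: W g = 6x^2 - (161/3)x + 665/3
so W g − (-1)·g = (1/2)x^3 - (1/3)x^2 - (5/3)x = f ✓

the result is g(x) = (1/2)x^3 - (19/3)x^2 + 52x - 665/3


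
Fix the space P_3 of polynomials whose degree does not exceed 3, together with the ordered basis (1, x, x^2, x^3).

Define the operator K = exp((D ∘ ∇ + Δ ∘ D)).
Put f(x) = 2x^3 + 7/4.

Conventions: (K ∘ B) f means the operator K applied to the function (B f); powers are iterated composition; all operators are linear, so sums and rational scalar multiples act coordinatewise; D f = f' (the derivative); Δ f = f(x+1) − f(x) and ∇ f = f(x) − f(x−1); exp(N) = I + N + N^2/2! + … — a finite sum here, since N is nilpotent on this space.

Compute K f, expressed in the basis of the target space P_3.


the result is g(x) = 2x^3 + 24x + 7/4

order-1 term: 24x
the series for exp((D ∘ ∇ + Δ ∘ D)) f terminates at order 1
exp((D ∘ ∇ + Δ ∘ D)) f = 2x^3 + 24x + 7/4


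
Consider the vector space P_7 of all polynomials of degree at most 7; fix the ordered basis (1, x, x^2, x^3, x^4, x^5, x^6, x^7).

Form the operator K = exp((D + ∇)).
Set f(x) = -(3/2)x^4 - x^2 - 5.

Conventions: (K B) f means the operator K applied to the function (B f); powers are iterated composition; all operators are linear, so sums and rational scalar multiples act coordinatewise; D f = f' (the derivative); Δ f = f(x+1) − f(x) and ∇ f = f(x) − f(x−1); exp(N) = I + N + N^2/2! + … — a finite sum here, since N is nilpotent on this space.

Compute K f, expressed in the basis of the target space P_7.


order-1 term: -12x^3 + 9x^2 - 10x + 5/2
order-2 term: -36x^2 + 36x - 41/2
order-3 term: -48x + 36
order-4 term: -24
the series for exp((D + ∇)) f terminates at order 4
exp((D + ∇)) f = -(3/2)x^4 - 12x^3 - 28x^2 - 22x - 11

the image equals g(x) = -(3/2)x^4 - 12x^3 - 28x^2 - 22x - 11


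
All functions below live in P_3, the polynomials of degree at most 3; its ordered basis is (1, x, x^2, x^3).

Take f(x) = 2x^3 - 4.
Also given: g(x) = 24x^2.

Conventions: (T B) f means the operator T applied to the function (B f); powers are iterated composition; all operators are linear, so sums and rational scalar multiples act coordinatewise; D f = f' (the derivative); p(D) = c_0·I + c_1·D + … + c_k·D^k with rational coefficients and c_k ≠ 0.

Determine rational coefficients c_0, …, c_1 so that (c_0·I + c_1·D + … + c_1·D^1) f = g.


D^0 f = 2x^3 - 4
D^1 f = 6x^2
matching coefficients of g against c_0 f + c_1 Df + … from the top degree down determines the c_i
solution: c_0 = 0, c_1 = 4

c_0 = 0, c_1 = 4


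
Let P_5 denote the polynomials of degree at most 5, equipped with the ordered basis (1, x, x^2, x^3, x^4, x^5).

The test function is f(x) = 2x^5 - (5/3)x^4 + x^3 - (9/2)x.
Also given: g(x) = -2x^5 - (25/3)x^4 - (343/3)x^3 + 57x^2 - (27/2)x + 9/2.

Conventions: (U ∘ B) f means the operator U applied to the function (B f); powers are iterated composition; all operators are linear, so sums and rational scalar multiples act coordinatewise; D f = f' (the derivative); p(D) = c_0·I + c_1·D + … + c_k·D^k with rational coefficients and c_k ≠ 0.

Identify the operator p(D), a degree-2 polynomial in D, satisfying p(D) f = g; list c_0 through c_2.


D^0 f = 2x^5 - (5/3)x^4 + x^3 - (9/2)x
D^1 f = 10x^4 - (20/3)x^3 + 3x^2 - 9/2
D^2 f = 40x^3 - 20x^2 + 6x
matching coefficients of g against c_0 f + c_1 Df + … from the top degree down determines the c_i
solution: c_0 = -1, c_1 = -1, c_2 = -3

p(D) = -I − D − 3·D^2, i.e. c_0 = -1, c_1 = -1, c_2 = -3


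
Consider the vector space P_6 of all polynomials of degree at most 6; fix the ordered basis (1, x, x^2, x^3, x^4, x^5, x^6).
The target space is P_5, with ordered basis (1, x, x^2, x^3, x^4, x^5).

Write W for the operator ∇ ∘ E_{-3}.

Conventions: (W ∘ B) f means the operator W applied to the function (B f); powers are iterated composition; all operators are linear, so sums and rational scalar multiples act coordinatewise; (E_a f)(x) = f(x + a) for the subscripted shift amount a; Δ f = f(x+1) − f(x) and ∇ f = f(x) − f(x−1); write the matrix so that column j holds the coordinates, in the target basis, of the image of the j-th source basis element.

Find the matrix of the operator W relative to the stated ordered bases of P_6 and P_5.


image of 1: 0
image of x: 1
image of x^2: 2x - 7
image of x^3: 3x^2 - 21x + 37
image of x^4: 4x^3 - 42x^2 + 148x - 175
image of x^5: 5x^4 - 70x^3 + 370x^2 - 875x + 781
image of x^6: 6x^5 - 105x^4 + 740x^3 - 2625x^2 + 4686x - 3367
each image's coordinates form column j of the matrix

the matrix is [[0, 1, -7, 37, -175, 781, -3367]; [0, 0, 2, -21, 148, -875, 4686]; [0, 0, 0, 3, -42, 370, -2625]; [0, 0, 0, 0, 4, -70, 740]; [0, 0, 0, 0, 0, 5, -105]; [0, 0, 0, 0, 0, 0, 6]] (rows listed top to bottom)


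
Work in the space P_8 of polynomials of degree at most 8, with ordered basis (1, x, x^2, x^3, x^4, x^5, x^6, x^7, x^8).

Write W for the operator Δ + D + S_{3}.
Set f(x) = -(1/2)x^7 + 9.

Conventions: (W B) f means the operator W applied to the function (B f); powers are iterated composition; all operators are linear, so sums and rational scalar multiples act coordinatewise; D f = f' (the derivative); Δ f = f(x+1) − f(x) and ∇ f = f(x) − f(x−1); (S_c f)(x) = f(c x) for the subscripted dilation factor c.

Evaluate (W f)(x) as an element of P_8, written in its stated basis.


Δ f = -(7/2)x^6 - (21/2)x^5 - (35/2)x^4 - (35/2)x^3 - (21/2)x^2 - (7/2)x - 1/2
D f = -(7/2)x^6
S_{3} f = -(2187/2)x^7 + 9
(Δ + D + S_{3}) f = -(2187/2)x^7 - 7x^6 - (21/2)x^5 - (35/2)x^4 - (35/2)x^3 - (21/2)x^2 - (7/2)x + 17/2

the result is g(x) = -(2187/2)x^7 - 7x^6 - (21/2)x^5 - (35/2)x^4 - (35/2)x^3 - (21/2)x^2 - (7/2)x + 17/2


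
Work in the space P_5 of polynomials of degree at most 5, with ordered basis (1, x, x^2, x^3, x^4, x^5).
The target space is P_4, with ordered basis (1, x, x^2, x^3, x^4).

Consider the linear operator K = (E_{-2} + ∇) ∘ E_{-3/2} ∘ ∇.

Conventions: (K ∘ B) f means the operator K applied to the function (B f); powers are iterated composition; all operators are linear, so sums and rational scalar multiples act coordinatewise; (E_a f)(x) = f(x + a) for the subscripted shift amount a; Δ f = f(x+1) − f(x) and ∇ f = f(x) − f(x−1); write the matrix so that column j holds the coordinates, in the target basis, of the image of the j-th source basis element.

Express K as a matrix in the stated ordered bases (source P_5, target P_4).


the matrix is [[0, 1, -6, 133/4, -183, 15721/16]; [0, 0, 2, -18, 133, -915]; [0, 0, 0, 3, -36, 665/2]; [0, 0, 0, 0, 4, -60]; [0, 0, 0, 0, 0, 5]] (rows listed top to bottom)

image of 1: 0
image of x: 1
image of x^2: 2x - 6
image of x^3: 3x^2 - 18x + 133/4
image of x^4: 4x^3 - 36x^2 + 133x - 183
image of x^5: 5x^4 - 60x^3 + (665/2)x^2 - 915x + 15721/16
each image's coordinates form column j of the matrix


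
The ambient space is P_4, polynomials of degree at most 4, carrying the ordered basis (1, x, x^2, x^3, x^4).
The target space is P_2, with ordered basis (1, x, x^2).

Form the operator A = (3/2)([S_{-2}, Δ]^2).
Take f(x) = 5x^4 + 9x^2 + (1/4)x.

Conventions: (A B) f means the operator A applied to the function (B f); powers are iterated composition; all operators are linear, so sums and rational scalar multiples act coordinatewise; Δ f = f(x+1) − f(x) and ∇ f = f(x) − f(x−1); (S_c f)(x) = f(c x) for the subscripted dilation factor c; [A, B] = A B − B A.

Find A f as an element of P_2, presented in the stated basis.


g(x) = -25920x^2 - 6480x - 6966

Δ f = 20x^3 + 30x^2 + 38x + 57/4
S_{-2} Δ f = -160x^3 + 120x^2 - 76x + 57/4
S_{-2} f = 80x^4 + 36x^2 - (1/2)x
Δ S_{-2} f = 320x^3 + 480x^2 + 392x + 231/2
[S_{-2}, Δ] f = -480x^3 - 360x^2 - 468x - 405/4
Δ [S_{-2}, Δ] f = -1440x^2 - 2160x - 1308
S_{-2} Δ [S_{-2}, Δ] f = -5760x^2 + 4320x - 1308
S_{-2} [S_{-2}, Δ] f = 3840x^3 - 1440x^2 + 936x - 405/4
Δ S_{-2} [S_{-2}, Δ] f = 11520x^2 + 8640x + 3336
[S_{-2}, Δ] [S_{-2}, Δ] f = -17280x^2 - 4320x - 4644
((3/2)([S_{-2}, Δ]^2)) f = -25920x^2 - 6480x - 6966


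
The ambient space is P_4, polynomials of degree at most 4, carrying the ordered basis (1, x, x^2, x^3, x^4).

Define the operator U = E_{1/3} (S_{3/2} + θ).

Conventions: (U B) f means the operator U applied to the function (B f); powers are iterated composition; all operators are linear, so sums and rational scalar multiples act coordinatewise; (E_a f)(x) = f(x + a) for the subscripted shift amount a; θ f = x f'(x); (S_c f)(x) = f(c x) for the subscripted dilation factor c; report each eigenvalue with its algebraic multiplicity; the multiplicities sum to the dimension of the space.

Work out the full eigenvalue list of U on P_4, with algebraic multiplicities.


image of 1: 1
image of x: (5/2)x + 5/6
image of x^2: (17/4)x^2 + (17/6)x + 17/36
image of x^3: (51/8)x^3 + (51/8)x^2 + (17/8)x + 17/72
image of x^4: (145/16)x^4 + (145/12)x^3 + (145/24)x^2 + (145/108)x + 145/1296
the matrix is upper triangular; its diagonal is (1, 5/2, 17/4, 51/8, 145/16)
for a triangular matrix the eigenvalues are the diagonal entries, with algebraic multiplicity their repetition count

λ = 1 (multiplicity 1), λ = 5/2 (multiplicity 1), λ = 17/4 (multiplicity 1), λ = 51/8 (multiplicity 1), λ = 145/16 (multiplicity 1)


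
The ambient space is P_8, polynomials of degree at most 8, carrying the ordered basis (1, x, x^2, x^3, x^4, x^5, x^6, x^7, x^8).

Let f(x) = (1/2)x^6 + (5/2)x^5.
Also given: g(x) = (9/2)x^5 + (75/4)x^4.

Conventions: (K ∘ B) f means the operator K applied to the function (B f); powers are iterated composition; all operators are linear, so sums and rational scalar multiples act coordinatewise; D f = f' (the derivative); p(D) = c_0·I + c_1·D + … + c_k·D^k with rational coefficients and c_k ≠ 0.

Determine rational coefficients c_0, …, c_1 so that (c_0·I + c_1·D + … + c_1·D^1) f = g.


c_0 = 0, c_1 = 3/2

D^0 f = (1/2)x^6 + (5/2)x^5
D^1 f = 3x^5 + (25/2)x^4
matching coefficients of g against c_0 f + c_1 Df + … from the top degree down determines the c_i
solution: c_0 = 0, c_1 = 3/2


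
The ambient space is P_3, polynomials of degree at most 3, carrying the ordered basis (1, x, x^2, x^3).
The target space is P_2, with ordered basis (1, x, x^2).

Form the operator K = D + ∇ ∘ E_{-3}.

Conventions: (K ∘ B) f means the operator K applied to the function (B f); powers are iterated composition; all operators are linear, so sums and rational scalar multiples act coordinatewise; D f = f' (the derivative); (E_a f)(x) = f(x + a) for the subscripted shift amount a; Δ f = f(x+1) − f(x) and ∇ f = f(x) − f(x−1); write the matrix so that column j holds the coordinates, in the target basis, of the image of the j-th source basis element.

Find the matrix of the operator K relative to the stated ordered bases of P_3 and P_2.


image of 1: 0
image of x: 2
image of x^2: 4x - 7
image of x^3: 6x^2 - 21x + 37
each image's coordinates form column j of the matrix

the matrix is [[0, 2, -7, 37]; [0, 0, 4, -21]; [0, 0, 0, 6]] (rows listed top to bottom)


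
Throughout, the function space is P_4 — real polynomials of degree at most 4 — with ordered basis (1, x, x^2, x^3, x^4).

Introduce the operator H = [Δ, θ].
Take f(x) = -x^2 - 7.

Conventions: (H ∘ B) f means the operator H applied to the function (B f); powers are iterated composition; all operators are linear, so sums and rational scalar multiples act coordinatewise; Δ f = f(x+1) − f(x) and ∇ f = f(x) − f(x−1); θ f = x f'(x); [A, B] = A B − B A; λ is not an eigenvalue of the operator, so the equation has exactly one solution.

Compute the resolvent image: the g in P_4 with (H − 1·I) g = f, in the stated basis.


the result is g(x) = x^2 + 2x + 11

write g with unknown coordinates in the stated basis and equate coefficients in (H − 1·I) g = f
solving from the highest basis element down gives g = x^2 + 2x + 11
check: H g = 2x + 4
so H g − 1·g = -x^2 - 7 = f ✓


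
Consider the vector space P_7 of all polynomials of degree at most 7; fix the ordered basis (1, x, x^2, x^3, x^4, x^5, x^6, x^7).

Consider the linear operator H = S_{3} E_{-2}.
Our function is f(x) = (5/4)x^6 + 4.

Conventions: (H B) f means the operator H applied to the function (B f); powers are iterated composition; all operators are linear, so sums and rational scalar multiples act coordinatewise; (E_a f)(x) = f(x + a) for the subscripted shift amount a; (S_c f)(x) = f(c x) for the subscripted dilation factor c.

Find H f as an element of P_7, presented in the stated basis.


E_{-2} f = (5/4)x^6 - 15x^5 + 75x^4 - 200x^3 + 300x^2 - 240x + 84
S_{3} E_{-2} f = (3645/4)x^6 - 3645x^5 + 6075x^4 - 5400x^3 + 2700x^2 - 720x + 84

the result is g(x) = (3645/4)x^6 - 3645x^5 + 6075x^4 - 5400x^3 + 2700x^2 - 720x + 84


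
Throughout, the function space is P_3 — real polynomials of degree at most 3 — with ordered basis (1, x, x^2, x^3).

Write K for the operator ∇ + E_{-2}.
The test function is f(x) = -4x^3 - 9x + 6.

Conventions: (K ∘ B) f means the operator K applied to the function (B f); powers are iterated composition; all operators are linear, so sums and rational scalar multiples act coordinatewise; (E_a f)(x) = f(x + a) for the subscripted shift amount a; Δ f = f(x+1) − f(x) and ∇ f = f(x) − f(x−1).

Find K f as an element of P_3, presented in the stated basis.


∇ f = -12x^2 + 12x - 13
E_{-2} f = -4x^3 + 24x^2 - 57x + 56
(∇ + E_{-2}) f = -4x^3 + 12x^2 - 45x + 43

the image equals g(x) = -4x^3 + 12x^2 - 45x + 43


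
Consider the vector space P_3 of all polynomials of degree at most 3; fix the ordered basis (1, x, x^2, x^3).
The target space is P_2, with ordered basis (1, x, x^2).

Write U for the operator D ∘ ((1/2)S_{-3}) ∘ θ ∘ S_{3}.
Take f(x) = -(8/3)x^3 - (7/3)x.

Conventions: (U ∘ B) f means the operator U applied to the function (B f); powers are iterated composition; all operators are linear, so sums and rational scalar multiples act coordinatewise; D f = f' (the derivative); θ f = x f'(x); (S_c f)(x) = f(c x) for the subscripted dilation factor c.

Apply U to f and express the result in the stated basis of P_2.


the result is g(x) = 8748x^2 + 21/2

S_{3} f = -72x^3 - 7x
θ S_{3} f = -216x^3 - 7x
S_{-3} (θ ∘ S_{3}) f = 5832x^3 + 21x
((1/2)S_{-3}) (θ ∘ S_{3}) f = 2916x^3 + (21/2)x
D ((1/2)S_{-3}) (θ ∘ S_{3}) f = 8748x^2 + 21/2


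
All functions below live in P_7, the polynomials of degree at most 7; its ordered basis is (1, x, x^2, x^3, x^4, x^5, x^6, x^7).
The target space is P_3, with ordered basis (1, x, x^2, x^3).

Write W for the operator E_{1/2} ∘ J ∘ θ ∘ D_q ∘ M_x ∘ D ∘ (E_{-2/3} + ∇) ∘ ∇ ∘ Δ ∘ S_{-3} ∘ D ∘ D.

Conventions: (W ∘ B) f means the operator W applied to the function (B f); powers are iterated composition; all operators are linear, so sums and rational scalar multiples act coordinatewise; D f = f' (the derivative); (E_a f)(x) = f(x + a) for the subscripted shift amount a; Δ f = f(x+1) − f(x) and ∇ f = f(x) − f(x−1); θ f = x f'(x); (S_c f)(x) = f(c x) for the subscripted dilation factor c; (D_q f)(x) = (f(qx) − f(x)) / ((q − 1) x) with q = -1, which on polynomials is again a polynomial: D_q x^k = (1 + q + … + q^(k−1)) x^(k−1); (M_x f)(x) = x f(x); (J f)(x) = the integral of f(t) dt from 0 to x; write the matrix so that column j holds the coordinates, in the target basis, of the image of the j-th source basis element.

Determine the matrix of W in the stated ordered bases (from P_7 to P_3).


the matrix is [[0, 0, 0, 0, 0, 0, 0, -51030]; [0, 0, 0, 0, 0, 0, 0, -306180]; [0, 0, 0, 0, 0, 0, 0, -612360]; [0, 0, 0, 0, 0, 0, 0, -408240]] (rows listed top to bottom)

image of 1: 0
image of x: 0
image of x^2: 0
image of x^3: 0
image of x^4: 0
image of x^5: 0
image of x^6: 0
image of x^7: -408240x^3 - 612360x^2 - 306180x - 51030
each image's coordinates form column j of the matrix


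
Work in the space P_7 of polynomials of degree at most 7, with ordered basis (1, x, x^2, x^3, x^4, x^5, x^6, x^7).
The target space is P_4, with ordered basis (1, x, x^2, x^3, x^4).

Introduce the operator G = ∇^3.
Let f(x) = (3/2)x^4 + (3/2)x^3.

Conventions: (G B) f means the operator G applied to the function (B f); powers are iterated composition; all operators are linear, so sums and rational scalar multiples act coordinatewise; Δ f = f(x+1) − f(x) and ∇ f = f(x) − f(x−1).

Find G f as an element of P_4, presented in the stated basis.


the result is g(x) = 36x - 45

∇ f = 6x^3 - (9/2)x^2 + (3/2)x
∇ ∇ f = 18x^2 - 27x + 12
∇ ∇ ∇ f = 36x - 45


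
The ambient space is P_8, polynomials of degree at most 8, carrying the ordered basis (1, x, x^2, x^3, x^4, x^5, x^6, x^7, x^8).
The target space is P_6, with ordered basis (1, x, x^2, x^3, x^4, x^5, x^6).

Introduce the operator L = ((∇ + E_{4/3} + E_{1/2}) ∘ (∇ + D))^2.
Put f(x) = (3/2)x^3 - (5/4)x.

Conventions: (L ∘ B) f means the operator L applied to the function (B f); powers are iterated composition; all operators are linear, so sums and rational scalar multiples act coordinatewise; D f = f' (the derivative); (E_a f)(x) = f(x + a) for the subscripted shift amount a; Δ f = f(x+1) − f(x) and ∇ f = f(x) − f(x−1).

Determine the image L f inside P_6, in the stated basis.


∇ f = (9/2)x^2 - (9/2)x + 1/4
D f = (9/2)x^2 - 5/4
(∇ + D) f = 9x^2 - (9/2)x - 1
∇ (∇ + D) f = 18x - 27/2
E_{4/3} (∇ + D) f = 9x^2 + (39/2)x + 9
E_{1/2} (∇ + D) f = 9x^2 + (9/2)x - 1
(∇ + E_{4/3} + E_{1/2}) (∇ + D) f = 18x^2 + 42x - 11/2
∇ ((∇ + E_{4/3} + E_{1/2}) ∘ (∇ + D)) f = 36x + 24
D ((∇ + E_{4/3} + E_{1/2}) ∘ (∇ + D)) f = 36x + 42
(∇ + D) ((∇ + E_{4/3} + E_{1/2}) ∘ (∇ + D)) f = 72x + 66
∇ (∇ + D) ((∇ + E_{4/3} + E_{1/2}) ∘ (∇ + D)) f = 72
E_{4/3} (∇ + D) ((∇ + E_{4/3} + E_{1/2}) ∘ (∇ + D)) f = 72x + 162
E_{1/2} (∇ + D) ((∇ + E_{4/3} + E_{1/2}) ∘ (∇ + D)) f = 72x + 102
(∇ + E_{4/3} + E_{1/2}) (∇ + D) ((∇ + E_{4/3} + E_{1/2}) ∘ (∇ + D)) f = 144x + 336

g(x) = 144x + 336


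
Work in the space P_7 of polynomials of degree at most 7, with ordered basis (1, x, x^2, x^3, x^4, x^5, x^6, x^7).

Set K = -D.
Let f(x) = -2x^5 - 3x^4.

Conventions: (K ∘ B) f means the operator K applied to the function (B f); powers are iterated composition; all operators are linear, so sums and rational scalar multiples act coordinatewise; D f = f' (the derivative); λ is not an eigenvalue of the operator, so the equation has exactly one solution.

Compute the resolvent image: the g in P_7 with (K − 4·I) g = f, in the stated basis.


write g with unknown coordinates in the stated basis and equate coefficients in (K − 4·I) g = f
solving from the highest basis element down gives g = (1/2)x^5 + (1/8)x^4 - (1/8)x^3 + (3/32)x^2 - (3/64)x + 3/256
check: K g = -(5/2)x^4 - (1/2)x^3 + (3/8)x^2 - (3/16)x + 3/64
so K g − 4·g = -2x^5 - 3x^4 = f ✓

g(x) = (1/2)x^5 + (1/8)x^4 - (1/8)x^3 + (3/32)x^2 - (3/64)x + 3/256


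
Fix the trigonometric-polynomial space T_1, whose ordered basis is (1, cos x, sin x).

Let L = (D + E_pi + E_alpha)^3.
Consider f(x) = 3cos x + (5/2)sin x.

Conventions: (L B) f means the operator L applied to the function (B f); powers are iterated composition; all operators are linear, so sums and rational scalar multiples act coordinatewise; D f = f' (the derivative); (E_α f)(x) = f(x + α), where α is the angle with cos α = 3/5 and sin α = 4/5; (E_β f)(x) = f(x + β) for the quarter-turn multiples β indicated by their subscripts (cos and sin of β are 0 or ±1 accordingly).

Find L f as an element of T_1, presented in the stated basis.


the image equals g(x) = -(237/250)cos x + (3058/125)sin x

D f = (5/2)cos x - 3sin x
E_pi f = -3cos x - (5/2)sin x
E_alpha f = (19/5)cos x - (9/10)sin x
(D + E_pi + E_alpha) f = (33/10)cos x - (32/5)sin x
D (D + E_pi + E_alpha) f = -(32/5)cos x - (33/10)sin x
E_pi (D + E_pi + E_alpha) f = -(33/10)cos x + (32/5)sin x
E_alpha (D + E_pi + E_alpha) f = -(157/50)cos x - (162/25)sin x
(D + E_pi + E_alpha) (D + E_pi + E_alpha) f = -(321/25)cos x - (169/50)sin x
D (D + E_pi + E_alpha) (D + E_pi + E_alpha) f = -(169/50)cos x + (321/25)sin x
E_pi (D + E_pi + E_alpha) (D + E_pi + E_alpha) f = (321/25)cos x + (169/50)sin x
E_alpha (D + E_pi + E_alpha) (D + E_pi + E_alpha) f = -(1301/125)cos x + (2061/250)sin x
(D + E_pi + E_alpha) (D + E_pi + E_alpha) (D + E_pi + E_alpha) f = -(237/250)cos x + (3058/125)sin x


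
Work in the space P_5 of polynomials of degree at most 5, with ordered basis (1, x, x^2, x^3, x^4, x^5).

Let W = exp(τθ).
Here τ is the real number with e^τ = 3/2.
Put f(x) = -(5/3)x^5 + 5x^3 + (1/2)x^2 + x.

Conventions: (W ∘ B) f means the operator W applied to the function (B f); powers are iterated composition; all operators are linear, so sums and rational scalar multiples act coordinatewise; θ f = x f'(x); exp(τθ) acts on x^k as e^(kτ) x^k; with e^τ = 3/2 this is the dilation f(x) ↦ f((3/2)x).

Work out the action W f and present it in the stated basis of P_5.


g(x) = -(405/32)x^5 + (135/8)x^3 + (9/8)x^2 + (3/2)x

exp(τθ) x^k = e^(kτ) x^k; with e^τ = 3/2 this sends x^k to (3/2)^k x^k
x ↦ 3/2 x
x^2 ↦ 9/4 x^2
x^3 ↦ 27/8 x^3
x^5 ↦ 243/32 x^5
applying this coordinatewise to f: exp(τθ) f = -(405/32)x^5 + (135/8)x^3 + (9/8)x^2 + (3/2)x


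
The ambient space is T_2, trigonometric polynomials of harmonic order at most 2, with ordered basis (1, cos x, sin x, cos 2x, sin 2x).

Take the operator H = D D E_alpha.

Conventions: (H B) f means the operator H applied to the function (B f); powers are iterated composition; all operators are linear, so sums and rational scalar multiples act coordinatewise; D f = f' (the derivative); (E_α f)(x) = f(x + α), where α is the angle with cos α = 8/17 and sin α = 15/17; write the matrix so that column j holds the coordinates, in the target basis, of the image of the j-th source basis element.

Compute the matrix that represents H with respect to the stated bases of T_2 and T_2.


image of 1: 0
image of cos x: -(8/17)cos x + (15/17)sin x
image of sin x: -(15/17)cos x - (8/17)sin x
image of cos 2x: (644/289)cos 2x + (960/289)sin 2x
image of sin 2x: -(960/289)cos 2x + (644/289)sin 2x
each image's coordinates form column j of the matrix

the matrix is [[0, 0, 0, 0, 0]; [0, -8/17, -15/17, 0, 0]; [0, 15/17, -8/17, 0, 0]; [0, 0, 0, 644/289, -960/289]; [0, 0, 0, 960/289, 644/289]] (rows listed top to bottom)


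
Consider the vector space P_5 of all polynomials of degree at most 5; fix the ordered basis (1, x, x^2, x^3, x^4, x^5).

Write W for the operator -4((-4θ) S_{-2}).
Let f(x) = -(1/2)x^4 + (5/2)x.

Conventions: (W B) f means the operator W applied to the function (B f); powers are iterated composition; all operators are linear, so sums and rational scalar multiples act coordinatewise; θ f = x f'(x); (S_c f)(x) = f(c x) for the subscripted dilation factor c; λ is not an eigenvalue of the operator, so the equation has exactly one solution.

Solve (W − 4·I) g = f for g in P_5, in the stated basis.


write g with unknown coordinates in the stated basis and equate coefficients in (W − 4·I) g = f
solving from the highest basis element down gives g = -(1/2040)x^4 - (5/72)x
check: W g = -(128/255)x^4 + (20/9)x
so W g − 4·g = -(1/2)x^4 + (5/2)x = f ✓

the result is g(x) = -(1/2040)x^4 - (5/72)x
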